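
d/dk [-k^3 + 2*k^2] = k*(4 - 3*k)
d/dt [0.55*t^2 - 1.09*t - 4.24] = 1.1*t - 1.09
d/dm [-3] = 0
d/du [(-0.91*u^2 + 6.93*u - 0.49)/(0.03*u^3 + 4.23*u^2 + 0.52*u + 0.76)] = (0.0273*u^4 - 0.415799999999999*u^3 - 29.743*u^2 + 2.7622*u + 5.5216)/(0.0009*u^6 + 0.2538*u^5 + 17.9241*u^4 + 4.4448*u^3 + 6.7*u^2 + 0.7904*u + 0.5776)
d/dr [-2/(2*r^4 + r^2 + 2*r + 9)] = 4*(4*r^3 + r + 1)/(2*r^4 + r^2 + 2*r + 9)^2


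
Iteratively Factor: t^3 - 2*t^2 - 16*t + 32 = (t - 2)*(t^2 - 16) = (t - 2)*(t + 4)*(t - 4)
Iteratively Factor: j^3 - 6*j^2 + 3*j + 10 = (j + 1)*(j^2 - 7*j + 10) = (j - 2)*(j + 1)*(j - 5)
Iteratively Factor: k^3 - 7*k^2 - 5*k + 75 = (k - 5)*(k^2 - 2*k - 15) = (k - 5)*(k + 3)*(k - 5)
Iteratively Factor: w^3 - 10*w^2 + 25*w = (w)*(w^2 - 10*w + 25) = w*(w - 5)*(w - 5)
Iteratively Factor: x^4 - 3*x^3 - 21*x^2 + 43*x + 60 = (x - 3)*(x^3 - 21*x - 20) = (x - 5)*(x - 3)*(x^2 + 5*x + 4) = (x - 5)*(x - 3)*(x + 1)*(x + 4)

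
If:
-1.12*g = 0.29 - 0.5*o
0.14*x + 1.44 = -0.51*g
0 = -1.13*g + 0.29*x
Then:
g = -1.36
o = -2.48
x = -5.32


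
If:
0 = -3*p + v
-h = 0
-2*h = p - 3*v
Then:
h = 0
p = 0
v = 0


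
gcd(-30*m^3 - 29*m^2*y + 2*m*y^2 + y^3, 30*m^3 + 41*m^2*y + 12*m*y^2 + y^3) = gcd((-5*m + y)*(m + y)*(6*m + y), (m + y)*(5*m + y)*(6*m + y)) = 6*m^2 + 7*m*y + y^2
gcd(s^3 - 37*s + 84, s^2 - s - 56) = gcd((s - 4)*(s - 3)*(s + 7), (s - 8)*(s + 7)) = s + 7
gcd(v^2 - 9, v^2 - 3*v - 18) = v + 3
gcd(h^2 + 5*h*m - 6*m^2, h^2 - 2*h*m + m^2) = h - m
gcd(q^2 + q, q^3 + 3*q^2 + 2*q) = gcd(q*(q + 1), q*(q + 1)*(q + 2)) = q^2 + q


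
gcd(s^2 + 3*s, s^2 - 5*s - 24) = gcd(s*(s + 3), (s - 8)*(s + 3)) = s + 3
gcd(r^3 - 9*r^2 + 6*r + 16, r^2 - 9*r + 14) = r - 2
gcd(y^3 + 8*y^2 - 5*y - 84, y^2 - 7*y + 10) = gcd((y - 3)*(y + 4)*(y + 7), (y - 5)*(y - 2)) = 1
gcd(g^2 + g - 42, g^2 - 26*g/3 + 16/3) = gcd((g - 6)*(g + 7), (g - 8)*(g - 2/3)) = 1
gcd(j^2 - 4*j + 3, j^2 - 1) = j - 1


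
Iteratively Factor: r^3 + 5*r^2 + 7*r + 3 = (r + 3)*(r^2 + 2*r + 1) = (r + 1)*(r + 3)*(r + 1)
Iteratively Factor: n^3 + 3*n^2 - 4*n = (n - 1)*(n^2 + 4*n) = n*(n - 1)*(n + 4)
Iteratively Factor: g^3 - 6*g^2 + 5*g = (g)*(g^2 - 6*g + 5) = g*(g - 1)*(g - 5)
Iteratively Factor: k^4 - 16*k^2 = (k)*(k^3 - 16*k) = k*(k + 4)*(k^2 - 4*k) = k^2*(k + 4)*(k - 4)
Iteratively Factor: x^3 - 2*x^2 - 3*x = (x)*(x^2 - 2*x - 3) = x*(x + 1)*(x - 3)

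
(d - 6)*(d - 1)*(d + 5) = d^3 - 2*d^2 - 29*d + 30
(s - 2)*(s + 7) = s^2 + 5*s - 14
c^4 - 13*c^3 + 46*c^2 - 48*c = c*(c - 8)*(c - 3)*(c - 2)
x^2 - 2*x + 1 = (x - 1)^2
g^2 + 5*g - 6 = (g - 1)*(g + 6)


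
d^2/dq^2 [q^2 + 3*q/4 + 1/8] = 2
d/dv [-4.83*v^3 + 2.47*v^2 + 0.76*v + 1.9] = -14.49*v^2 + 4.94*v + 0.76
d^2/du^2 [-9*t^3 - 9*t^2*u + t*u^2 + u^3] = 2*t + 6*u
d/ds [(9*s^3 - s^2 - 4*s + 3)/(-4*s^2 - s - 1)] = (-36*s^4 - 18*s^3 - 42*s^2 + 26*s + 7)/(16*s^4 + 8*s^3 + 9*s^2 + 2*s + 1)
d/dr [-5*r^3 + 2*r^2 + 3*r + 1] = -15*r^2 + 4*r + 3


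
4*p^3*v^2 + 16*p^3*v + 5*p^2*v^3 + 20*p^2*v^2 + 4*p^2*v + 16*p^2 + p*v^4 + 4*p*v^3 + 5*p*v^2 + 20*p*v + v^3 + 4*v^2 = (p + v)*(4*p + v)*(v + 4)*(p*v + 1)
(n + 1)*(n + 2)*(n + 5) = n^3 + 8*n^2 + 17*n + 10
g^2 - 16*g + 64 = (g - 8)^2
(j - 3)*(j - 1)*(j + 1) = j^3 - 3*j^2 - j + 3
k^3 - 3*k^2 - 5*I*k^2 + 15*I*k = k*(k - 3)*(k - 5*I)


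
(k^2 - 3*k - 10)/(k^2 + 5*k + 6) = (k - 5)/(k + 3)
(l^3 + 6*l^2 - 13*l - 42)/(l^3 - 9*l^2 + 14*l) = (l^3 + 6*l^2 - 13*l - 42)/(l*(l^2 - 9*l + 14))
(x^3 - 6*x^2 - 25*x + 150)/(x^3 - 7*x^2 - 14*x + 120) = (x + 5)/(x + 4)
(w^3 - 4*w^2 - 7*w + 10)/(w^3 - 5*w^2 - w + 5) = (w + 2)/(w + 1)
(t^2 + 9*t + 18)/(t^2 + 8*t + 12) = (t + 3)/(t + 2)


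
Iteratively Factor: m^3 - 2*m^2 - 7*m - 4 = (m + 1)*(m^2 - 3*m - 4) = (m - 4)*(m + 1)*(m + 1)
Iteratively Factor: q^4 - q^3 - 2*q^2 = (q + 1)*(q^3 - 2*q^2) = q*(q + 1)*(q^2 - 2*q) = q^2*(q + 1)*(q - 2)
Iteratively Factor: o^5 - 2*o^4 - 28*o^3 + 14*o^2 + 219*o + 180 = (o + 1)*(o^4 - 3*o^3 - 25*o^2 + 39*o + 180) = (o - 5)*(o + 1)*(o^3 + 2*o^2 - 15*o - 36) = (o - 5)*(o - 4)*(o + 1)*(o^2 + 6*o + 9) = (o - 5)*(o - 4)*(o + 1)*(o + 3)*(o + 3)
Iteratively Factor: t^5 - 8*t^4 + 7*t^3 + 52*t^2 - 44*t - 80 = (t - 2)*(t^4 - 6*t^3 - 5*t^2 + 42*t + 40) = (t - 5)*(t - 2)*(t^3 - t^2 - 10*t - 8) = (t - 5)*(t - 2)*(t + 2)*(t^2 - 3*t - 4) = (t - 5)*(t - 2)*(t + 1)*(t + 2)*(t - 4)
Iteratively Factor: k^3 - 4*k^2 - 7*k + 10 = (k - 5)*(k^2 + k - 2) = (k - 5)*(k - 1)*(k + 2)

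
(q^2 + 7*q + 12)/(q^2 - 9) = (q + 4)/(q - 3)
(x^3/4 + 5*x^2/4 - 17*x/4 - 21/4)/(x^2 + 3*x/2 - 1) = (x^3 + 5*x^2 - 17*x - 21)/(2*(2*x^2 + 3*x - 2))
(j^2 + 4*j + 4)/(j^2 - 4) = (j + 2)/(j - 2)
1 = 1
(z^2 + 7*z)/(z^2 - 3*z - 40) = z*(z + 7)/(z^2 - 3*z - 40)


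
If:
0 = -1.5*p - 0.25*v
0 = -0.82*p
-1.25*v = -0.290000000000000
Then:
No Solution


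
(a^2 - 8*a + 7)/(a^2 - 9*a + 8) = (a - 7)/(a - 8)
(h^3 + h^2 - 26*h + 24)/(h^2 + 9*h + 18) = (h^2 - 5*h + 4)/(h + 3)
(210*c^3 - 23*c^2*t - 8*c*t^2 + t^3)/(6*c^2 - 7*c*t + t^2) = (-35*c^2 - 2*c*t + t^2)/(-c + t)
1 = 1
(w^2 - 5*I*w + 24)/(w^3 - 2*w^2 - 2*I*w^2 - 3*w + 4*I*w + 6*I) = (w^2 - 5*I*w + 24)/(w^3 - 2*w^2*(1 + I) + w*(-3 + 4*I) + 6*I)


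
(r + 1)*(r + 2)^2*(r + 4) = r^4 + 9*r^3 + 28*r^2 + 36*r + 16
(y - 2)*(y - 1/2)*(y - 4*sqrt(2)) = y^3 - 4*sqrt(2)*y^2 - 5*y^2/2 + y + 10*sqrt(2)*y - 4*sqrt(2)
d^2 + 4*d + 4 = (d + 2)^2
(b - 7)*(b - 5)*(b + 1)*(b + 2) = b^4 - 9*b^3 + b^2 + 81*b + 70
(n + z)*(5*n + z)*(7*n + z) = 35*n^3 + 47*n^2*z + 13*n*z^2 + z^3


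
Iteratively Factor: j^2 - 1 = (j + 1)*(j - 1)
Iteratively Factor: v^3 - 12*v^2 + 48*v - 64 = (v - 4)*(v^2 - 8*v + 16) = (v - 4)^2*(v - 4)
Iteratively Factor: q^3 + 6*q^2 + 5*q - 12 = (q + 4)*(q^2 + 2*q - 3) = (q + 3)*(q + 4)*(q - 1)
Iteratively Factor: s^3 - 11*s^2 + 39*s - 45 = (s - 3)*(s^2 - 8*s + 15) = (s - 5)*(s - 3)*(s - 3)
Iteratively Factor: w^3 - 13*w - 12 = (w + 3)*(w^2 - 3*w - 4) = (w + 1)*(w + 3)*(w - 4)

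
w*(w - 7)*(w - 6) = w^3 - 13*w^2 + 42*w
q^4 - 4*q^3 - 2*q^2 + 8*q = q*(q - 4)*(q - sqrt(2))*(q + sqrt(2))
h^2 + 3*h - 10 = (h - 2)*(h + 5)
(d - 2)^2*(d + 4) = d^3 - 12*d + 16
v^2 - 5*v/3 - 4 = (v - 3)*(v + 4/3)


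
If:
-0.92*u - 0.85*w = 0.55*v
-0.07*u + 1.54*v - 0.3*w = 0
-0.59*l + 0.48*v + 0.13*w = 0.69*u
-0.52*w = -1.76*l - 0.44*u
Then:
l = 0.00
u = 0.00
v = 0.00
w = 0.00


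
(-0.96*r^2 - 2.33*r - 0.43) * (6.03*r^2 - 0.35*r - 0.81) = -5.7888*r^4 - 13.7139*r^3 - 0.9998*r^2 + 2.0378*r + 0.3483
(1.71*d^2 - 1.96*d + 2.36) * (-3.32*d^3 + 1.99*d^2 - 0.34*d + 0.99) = -5.6772*d^5 + 9.9101*d^4 - 12.317*d^3 + 7.0557*d^2 - 2.7428*d + 2.3364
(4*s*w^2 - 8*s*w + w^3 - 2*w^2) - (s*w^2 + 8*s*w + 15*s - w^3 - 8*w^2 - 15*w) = 3*s*w^2 - 16*s*w - 15*s + 2*w^3 + 6*w^2 + 15*w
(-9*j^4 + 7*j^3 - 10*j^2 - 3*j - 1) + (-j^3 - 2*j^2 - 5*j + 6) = -9*j^4 + 6*j^3 - 12*j^2 - 8*j + 5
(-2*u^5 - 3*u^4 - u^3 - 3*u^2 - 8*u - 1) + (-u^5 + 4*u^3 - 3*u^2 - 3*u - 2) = -3*u^5 - 3*u^4 + 3*u^3 - 6*u^2 - 11*u - 3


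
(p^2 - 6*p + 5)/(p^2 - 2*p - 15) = (p - 1)/(p + 3)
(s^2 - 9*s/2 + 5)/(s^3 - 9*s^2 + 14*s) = (s - 5/2)/(s*(s - 7))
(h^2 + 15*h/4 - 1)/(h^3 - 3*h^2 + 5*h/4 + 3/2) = (4*h^2 + 15*h - 4)/(4*h^3 - 12*h^2 + 5*h + 6)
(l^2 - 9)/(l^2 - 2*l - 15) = (l - 3)/(l - 5)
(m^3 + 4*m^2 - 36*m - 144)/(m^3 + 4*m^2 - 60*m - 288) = (m^2 - 2*m - 24)/(m^2 - 2*m - 48)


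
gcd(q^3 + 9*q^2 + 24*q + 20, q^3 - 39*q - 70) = q^2 + 7*q + 10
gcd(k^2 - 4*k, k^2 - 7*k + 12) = k - 4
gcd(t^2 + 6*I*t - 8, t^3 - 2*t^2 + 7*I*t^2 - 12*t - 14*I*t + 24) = t + 4*I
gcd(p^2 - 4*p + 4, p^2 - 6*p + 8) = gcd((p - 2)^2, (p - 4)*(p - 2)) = p - 2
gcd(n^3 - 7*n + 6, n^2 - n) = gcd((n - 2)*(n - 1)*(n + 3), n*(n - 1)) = n - 1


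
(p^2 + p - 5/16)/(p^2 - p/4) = (p + 5/4)/p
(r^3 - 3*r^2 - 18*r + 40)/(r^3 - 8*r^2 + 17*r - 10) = (r + 4)/(r - 1)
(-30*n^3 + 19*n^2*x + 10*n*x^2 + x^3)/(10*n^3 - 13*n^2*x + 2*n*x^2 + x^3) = (6*n + x)/(-2*n + x)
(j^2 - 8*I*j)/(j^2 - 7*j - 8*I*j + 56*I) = j/(j - 7)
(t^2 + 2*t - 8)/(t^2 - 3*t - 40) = (-t^2 - 2*t + 8)/(-t^2 + 3*t + 40)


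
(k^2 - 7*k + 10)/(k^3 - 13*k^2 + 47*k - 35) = (k - 2)/(k^2 - 8*k + 7)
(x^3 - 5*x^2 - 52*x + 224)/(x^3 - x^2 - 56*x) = (x - 4)/x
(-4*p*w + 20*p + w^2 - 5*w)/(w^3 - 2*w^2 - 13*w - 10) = (-4*p + w)/(w^2 + 3*w + 2)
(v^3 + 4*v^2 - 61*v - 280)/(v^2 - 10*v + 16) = (v^2 + 12*v + 35)/(v - 2)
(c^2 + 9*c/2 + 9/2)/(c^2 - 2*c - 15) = (c + 3/2)/(c - 5)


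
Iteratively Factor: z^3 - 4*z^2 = (z)*(z^2 - 4*z) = z^2*(z - 4)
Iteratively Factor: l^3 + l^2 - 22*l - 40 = (l + 4)*(l^2 - 3*l - 10) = (l - 5)*(l + 4)*(l + 2)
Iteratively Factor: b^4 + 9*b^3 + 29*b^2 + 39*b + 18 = (b + 3)*(b^3 + 6*b^2 + 11*b + 6) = (b + 3)^2*(b^2 + 3*b + 2) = (b + 2)*(b + 3)^2*(b + 1)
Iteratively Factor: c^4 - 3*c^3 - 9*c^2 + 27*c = (c + 3)*(c^3 - 6*c^2 + 9*c) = (c - 3)*(c + 3)*(c^2 - 3*c) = c*(c - 3)*(c + 3)*(c - 3)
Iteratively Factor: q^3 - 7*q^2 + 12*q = (q)*(q^2 - 7*q + 12) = q*(q - 4)*(q - 3)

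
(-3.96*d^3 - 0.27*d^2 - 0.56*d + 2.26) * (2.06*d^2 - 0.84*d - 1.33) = -8.1576*d^5 + 2.7702*d^4 + 4.34*d^3 + 5.4851*d^2 - 1.1536*d - 3.0058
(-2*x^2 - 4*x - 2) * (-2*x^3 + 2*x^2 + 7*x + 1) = 4*x^5 + 4*x^4 - 18*x^3 - 34*x^2 - 18*x - 2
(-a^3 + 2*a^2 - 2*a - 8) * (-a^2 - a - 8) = a^5 - a^4 + 8*a^3 - 6*a^2 + 24*a + 64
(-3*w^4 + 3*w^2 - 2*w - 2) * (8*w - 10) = -24*w^5 + 30*w^4 + 24*w^3 - 46*w^2 + 4*w + 20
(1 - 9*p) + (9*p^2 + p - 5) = 9*p^2 - 8*p - 4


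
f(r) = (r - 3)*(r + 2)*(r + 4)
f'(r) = (r - 3)*(r + 2) + (r - 3)*(r + 4) + (r + 2)*(r + 4) = 3*r^2 + 6*r - 10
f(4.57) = 88.40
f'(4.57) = 80.07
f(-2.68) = 5.10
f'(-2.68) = -4.53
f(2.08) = -22.82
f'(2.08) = 15.46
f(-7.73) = -229.33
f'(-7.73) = 122.88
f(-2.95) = 5.94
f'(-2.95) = -1.59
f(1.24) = -29.88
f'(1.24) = 2.05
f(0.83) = -29.66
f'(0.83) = -2.95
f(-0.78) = -14.85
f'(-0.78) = -12.85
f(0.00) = -24.00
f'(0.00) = -10.00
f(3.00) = 0.00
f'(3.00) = 35.00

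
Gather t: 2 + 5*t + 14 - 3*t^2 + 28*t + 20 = -3*t^2 + 33*t + 36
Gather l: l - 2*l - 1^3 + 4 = 3 - l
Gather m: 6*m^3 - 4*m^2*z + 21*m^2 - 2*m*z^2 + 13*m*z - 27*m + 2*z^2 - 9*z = 6*m^3 + m^2*(21 - 4*z) + m*(-2*z^2 + 13*z - 27) + 2*z^2 - 9*z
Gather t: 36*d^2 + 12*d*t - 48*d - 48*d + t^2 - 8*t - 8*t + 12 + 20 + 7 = 36*d^2 - 96*d + t^2 + t*(12*d - 16) + 39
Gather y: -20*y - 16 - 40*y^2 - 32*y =-40*y^2 - 52*y - 16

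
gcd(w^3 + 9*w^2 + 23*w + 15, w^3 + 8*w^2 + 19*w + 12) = w^2 + 4*w + 3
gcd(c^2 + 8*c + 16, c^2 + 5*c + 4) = c + 4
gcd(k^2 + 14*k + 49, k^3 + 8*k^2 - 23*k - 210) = k + 7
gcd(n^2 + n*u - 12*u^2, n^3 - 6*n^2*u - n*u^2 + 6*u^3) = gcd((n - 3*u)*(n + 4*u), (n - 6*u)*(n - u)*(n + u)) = 1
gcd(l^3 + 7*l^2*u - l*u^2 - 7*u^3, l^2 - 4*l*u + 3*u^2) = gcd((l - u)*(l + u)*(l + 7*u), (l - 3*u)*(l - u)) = -l + u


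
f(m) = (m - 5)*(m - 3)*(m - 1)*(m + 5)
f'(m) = (m - 5)*(m - 3)*(m - 1) + (m - 5)*(m - 3)*(m + 5) + (m - 5)*(m - 1)*(m + 5) + (m - 3)*(m - 1)*(m + 5)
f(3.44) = -14.14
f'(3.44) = -30.53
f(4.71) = -17.86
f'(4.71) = 44.50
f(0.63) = -21.57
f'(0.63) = 68.52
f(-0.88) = -176.71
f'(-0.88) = 126.70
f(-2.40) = -353.25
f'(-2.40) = 81.18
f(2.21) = 19.23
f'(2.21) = -12.67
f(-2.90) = -381.74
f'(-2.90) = 29.12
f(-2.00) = -315.00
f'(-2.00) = 108.00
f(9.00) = 2688.00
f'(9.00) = 1648.00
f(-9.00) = 6720.00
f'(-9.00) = -3392.00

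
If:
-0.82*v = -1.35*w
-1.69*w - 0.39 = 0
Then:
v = -0.38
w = -0.23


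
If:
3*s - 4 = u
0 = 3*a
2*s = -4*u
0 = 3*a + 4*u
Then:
No Solution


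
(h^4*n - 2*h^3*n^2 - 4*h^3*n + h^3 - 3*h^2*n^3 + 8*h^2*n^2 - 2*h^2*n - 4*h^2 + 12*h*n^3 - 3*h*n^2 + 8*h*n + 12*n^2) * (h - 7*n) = h^5*n - 9*h^4*n^2 - 4*h^4*n + h^4 + 11*h^3*n^3 + 36*h^3*n^2 - 9*h^3*n - 4*h^3 + 21*h^2*n^4 - 44*h^2*n^3 + 11*h^2*n^2 + 36*h^2*n - 84*h*n^4 + 21*h*n^3 - 44*h*n^2 - 84*n^3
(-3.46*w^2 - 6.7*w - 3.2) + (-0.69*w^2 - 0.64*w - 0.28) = -4.15*w^2 - 7.34*w - 3.48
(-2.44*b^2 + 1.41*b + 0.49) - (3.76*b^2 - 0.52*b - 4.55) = -6.2*b^2 + 1.93*b + 5.04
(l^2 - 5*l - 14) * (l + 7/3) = l^3 - 8*l^2/3 - 77*l/3 - 98/3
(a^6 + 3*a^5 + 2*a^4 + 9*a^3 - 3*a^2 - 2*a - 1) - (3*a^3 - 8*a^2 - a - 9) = a^6 + 3*a^5 + 2*a^4 + 6*a^3 + 5*a^2 - a + 8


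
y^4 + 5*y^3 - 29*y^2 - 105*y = y*(y - 5)*(y + 3)*(y + 7)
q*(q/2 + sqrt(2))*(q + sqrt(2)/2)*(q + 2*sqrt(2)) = q^4/2 + 9*sqrt(2)*q^3/4 + 6*q^2 + 2*sqrt(2)*q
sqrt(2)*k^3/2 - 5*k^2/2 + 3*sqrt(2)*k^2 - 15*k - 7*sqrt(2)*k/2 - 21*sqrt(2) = (k + 6)*(k - 7*sqrt(2)/2)*(sqrt(2)*k/2 + 1)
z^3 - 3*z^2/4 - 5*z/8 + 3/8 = (z - 1)*(z - 1/2)*(z + 3/4)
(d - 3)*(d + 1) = d^2 - 2*d - 3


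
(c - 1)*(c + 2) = c^2 + c - 2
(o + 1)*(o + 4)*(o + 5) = o^3 + 10*o^2 + 29*o + 20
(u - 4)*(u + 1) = u^2 - 3*u - 4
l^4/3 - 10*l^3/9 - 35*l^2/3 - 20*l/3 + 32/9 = (l/3 + 1/3)*(l - 8)*(l - 1/3)*(l + 4)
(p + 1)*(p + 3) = p^2 + 4*p + 3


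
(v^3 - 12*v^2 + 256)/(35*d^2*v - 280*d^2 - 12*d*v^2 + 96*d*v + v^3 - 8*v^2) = (v^2 - 4*v - 32)/(35*d^2 - 12*d*v + v^2)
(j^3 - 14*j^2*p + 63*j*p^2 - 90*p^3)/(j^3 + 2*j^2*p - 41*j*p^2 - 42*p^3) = (j^2 - 8*j*p + 15*p^2)/(j^2 + 8*j*p + 7*p^2)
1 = 1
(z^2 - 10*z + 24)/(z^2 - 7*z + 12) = (z - 6)/(z - 3)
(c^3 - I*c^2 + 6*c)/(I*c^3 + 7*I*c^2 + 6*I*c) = I*(-c^2 + I*c - 6)/(c^2 + 7*c + 6)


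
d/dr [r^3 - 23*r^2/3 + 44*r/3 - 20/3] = 3*r^2 - 46*r/3 + 44/3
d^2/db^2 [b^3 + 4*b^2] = 6*b + 8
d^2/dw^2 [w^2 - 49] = 2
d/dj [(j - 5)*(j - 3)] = 2*j - 8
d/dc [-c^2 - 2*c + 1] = -2*c - 2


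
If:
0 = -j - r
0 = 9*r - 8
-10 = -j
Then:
No Solution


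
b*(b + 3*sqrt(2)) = b^2 + 3*sqrt(2)*b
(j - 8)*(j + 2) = j^2 - 6*j - 16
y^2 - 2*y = y*(y - 2)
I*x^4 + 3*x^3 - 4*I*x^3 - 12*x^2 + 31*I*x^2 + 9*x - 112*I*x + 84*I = (x - 3)*(x - 7*I)*(x + 4*I)*(I*x - I)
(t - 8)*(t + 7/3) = t^2 - 17*t/3 - 56/3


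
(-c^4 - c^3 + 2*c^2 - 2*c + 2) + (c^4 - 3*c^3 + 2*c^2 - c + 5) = -4*c^3 + 4*c^2 - 3*c + 7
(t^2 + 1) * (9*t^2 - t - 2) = 9*t^4 - t^3 + 7*t^2 - t - 2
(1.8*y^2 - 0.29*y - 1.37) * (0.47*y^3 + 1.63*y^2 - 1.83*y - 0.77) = 0.846*y^5 + 2.7977*y^4 - 4.4106*y^3 - 3.0884*y^2 + 2.7304*y + 1.0549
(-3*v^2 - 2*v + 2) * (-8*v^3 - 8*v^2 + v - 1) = 24*v^5 + 40*v^4 - 3*v^3 - 15*v^2 + 4*v - 2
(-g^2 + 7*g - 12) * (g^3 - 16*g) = -g^5 + 7*g^4 + 4*g^3 - 112*g^2 + 192*g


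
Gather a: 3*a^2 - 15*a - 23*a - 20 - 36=3*a^2 - 38*a - 56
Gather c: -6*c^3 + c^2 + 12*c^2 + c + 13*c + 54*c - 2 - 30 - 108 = -6*c^3 + 13*c^2 + 68*c - 140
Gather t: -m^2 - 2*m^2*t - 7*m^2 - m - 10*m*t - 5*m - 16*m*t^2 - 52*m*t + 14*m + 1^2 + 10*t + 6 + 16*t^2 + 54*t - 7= -8*m^2 + 8*m + t^2*(16 - 16*m) + t*(-2*m^2 - 62*m + 64)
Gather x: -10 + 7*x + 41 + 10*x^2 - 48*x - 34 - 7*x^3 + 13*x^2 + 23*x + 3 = -7*x^3 + 23*x^2 - 18*x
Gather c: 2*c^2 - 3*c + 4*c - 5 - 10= 2*c^2 + c - 15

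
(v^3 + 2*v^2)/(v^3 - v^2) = (v + 2)/(v - 1)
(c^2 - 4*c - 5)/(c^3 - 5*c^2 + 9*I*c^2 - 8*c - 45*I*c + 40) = (c + 1)/(c^2 + 9*I*c - 8)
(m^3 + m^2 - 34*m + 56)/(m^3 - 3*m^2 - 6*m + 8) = (m^2 + 5*m - 14)/(m^2 + m - 2)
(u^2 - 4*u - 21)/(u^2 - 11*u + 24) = (u^2 - 4*u - 21)/(u^2 - 11*u + 24)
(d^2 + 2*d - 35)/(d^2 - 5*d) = (d + 7)/d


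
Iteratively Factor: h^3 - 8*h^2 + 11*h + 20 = (h - 5)*(h^2 - 3*h - 4) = (h - 5)*(h - 4)*(h + 1)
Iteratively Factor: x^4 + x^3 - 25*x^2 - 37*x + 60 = (x + 3)*(x^3 - 2*x^2 - 19*x + 20) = (x - 5)*(x + 3)*(x^2 + 3*x - 4) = (x - 5)*(x - 1)*(x + 3)*(x + 4)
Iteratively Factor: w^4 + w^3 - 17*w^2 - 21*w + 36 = (w - 4)*(w^3 + 5*w^2 + 3*w - 9) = (w - 4)*(w + 3)*(w^2 + 2*w - 3) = (w - 4)*(w + 3)^2*(w - 1)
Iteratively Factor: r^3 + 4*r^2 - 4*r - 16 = (r + 2)*(r^2 + 2*r - 8) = (r + 2)*(r + 4)*(r - 2)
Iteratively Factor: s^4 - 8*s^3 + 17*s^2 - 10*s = (s - 5)*(s^3 - 3*s^2 + 2*s) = (s - 5)*(s - 2)*(s^2 - s) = (s - 5)*(s - 2)*(s - 1)*(s)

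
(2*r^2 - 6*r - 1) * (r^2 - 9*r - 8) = 2*r^4 - 24*r^3 + 37*r^2 + 57*r + 8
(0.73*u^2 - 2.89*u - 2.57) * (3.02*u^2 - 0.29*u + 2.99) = 2.2046*u^4 - 8.9395*u^3 - 4.7406*u^2 - 7.8958*u - 7.6843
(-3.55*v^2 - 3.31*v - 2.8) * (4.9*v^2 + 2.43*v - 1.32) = -17.395*v^4 - 24.8455*v^3 - 17.0773*v^2 - 2.4348*v + 3.696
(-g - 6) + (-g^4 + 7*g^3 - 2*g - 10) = -g^4 + 7*g^3 - 3*g - 16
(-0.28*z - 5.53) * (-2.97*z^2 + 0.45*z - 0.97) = 0.8316*z^3 + 16.2981*z^2 - 2.2169*z + 5.3641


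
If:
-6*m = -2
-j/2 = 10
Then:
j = -20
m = 1/3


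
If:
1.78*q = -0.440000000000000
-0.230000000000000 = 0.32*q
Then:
No Solution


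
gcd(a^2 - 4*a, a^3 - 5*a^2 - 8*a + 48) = a - 4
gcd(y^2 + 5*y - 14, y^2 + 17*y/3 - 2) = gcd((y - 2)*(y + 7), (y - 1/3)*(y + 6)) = 1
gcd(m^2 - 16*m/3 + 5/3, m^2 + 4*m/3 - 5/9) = m - 1/3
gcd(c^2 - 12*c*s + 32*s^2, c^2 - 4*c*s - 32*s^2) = -c + 8*s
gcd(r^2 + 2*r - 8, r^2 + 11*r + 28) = r + 4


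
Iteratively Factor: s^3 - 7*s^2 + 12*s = (s - 3)*(s^2 - 4*s) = s*(s - 3)*(s - 4)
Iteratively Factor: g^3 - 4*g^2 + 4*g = (g - 2)*(g^2 - 2*g) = (g - 2)^2*(g)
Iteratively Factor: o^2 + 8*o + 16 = (o + 4)*(o + 4)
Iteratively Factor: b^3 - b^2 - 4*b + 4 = (b - 2)*(b^2 + b - 2) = (b - 2)*(b - 1)*(b + 2)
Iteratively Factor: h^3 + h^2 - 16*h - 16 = (h + 4)*(h^2 - 3*h - 4) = (h - 4)*(h + 4)*(h + 1)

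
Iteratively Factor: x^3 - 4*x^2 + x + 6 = (x - 2)*(x^2 - 2*x - 3) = (x - 3)*(x - 2)*(x + 1)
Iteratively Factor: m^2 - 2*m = (m - 2)*(m)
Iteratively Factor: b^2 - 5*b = (b - 5)*(b)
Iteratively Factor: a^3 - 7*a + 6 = (a - 2)*(a^2 + 2*a - 3) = (a - 2)*(a - 1)*(a + 3)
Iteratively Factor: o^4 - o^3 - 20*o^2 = (o - 5)*(o^3 + 4*o^2) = o*(o - 5)*(o^2 + 4*o) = o*(o - 5)*(o + 4)*(o)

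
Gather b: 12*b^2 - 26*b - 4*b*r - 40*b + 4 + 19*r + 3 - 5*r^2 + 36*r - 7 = 12*b^2 + b*(-4*r - 66) - 5*r^2 + 55*r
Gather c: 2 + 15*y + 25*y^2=25*y^2 + 15*y + 2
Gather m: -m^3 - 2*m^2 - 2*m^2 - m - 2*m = -m^3 - 4*m^2 - 3*m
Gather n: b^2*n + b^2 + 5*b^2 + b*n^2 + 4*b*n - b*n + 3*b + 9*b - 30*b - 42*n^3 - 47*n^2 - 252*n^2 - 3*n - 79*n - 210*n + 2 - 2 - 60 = 6*b^2 - 18*b - 42*n^3 + n^2*(b - 299) + n*(b^2 + 3*b - 292) - 60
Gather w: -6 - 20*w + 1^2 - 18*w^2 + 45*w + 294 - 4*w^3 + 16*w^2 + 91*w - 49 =-4*w^3 - 2*w^2 + 116*w + 240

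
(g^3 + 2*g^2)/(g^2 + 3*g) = g*(g + 2)/(g + 3)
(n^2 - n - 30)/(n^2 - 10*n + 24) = (n + 5)/(n - 4)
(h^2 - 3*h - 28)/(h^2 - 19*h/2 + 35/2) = 2*(h + 4)/(2*h - 5)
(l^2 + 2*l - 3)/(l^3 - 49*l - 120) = (l - 1)/(l^2 - 3*l - 40)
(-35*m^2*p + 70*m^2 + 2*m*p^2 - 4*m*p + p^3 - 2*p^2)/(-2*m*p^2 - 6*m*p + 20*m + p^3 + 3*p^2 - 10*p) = (-35*m^2 + 2*m*p + p^2)/(-2*m*p - 10*m + p^2 + 5*p)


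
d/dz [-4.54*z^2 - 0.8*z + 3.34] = -9.08*z - 0.8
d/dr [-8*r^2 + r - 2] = 1 - 16*r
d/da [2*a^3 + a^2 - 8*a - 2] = 6*a^2 + 2*a - 8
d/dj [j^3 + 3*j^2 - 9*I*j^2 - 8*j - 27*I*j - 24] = 3*j^2 + j*(6 - 18*I) - 8 - 27*I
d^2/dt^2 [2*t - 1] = 0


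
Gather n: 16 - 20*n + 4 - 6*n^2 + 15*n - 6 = -6*n^2 - 5*n + 14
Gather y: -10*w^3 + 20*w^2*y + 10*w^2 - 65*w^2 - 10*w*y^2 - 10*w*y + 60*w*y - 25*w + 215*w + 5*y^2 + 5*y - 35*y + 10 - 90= -10*w^3 - 55*w^2 + 190*w + y^2*(5 - 10*w) + y*(20*w^2 + 50*w - 30) - 80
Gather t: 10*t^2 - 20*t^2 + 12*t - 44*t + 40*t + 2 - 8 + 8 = -10*t^2 + 8*t + 2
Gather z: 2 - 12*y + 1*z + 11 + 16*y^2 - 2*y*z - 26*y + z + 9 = 16*y^2 - 38*y + z*(2 - 2*y) + 22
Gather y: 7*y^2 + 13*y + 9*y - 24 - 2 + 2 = 7*y^2 + 22*y - 24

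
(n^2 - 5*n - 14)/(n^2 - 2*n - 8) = (n - 7)/(n - 4)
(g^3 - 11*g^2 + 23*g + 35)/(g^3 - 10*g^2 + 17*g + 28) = (g - 5)/(g - 4)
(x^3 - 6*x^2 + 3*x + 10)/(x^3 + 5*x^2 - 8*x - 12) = (x - 5)/(x + 6)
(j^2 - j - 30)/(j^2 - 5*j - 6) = (j + 5)/(j + 1)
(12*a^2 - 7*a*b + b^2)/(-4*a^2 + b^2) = (-12*a^2 + 7*a*b - b^2)/(4*a^2 - b^2)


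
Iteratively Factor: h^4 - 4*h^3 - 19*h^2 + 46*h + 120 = (h + 3)*(h^3 - 7*h^2 + 2*h + 40) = (h - 4)*(h + 3)*(h^2 - 3*h - 10) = (h - 5)*(h - 4)*(h + 3)*(h + 2)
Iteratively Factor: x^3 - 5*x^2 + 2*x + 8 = (x - 4)*(x^2 - x - 2) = (x - 4)*(x - 2)*(x + 1)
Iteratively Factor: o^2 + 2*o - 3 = (o + 3)*(o - 1)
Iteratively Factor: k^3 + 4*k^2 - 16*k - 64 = (k + 4)*(k^2 - 16) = (k + 4)^2*(k - 4)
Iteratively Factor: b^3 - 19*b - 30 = (b + 3)*(b^2 - 3*b - 10) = (b - 5)*(b + 3)*(b + 2)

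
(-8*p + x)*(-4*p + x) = 32*p^2 - 12*p*x + x^2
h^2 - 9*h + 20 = (h - 5)*(h - 4)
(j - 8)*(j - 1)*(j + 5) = j^3 - 4*j^2 - 37*j + 40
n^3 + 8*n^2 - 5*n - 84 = (n - 3)*(n + 4)*(n + 7)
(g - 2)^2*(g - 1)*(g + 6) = g^4 + g^3 - 22*g^2 + 44*g - 24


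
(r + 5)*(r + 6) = r^2 + 11*r + 30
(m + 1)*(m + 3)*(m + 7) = m^3 + 11*m^2 + 31*m + 21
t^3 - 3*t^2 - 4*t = t*(t - 4)*(t + 1)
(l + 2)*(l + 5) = l^2 + 7*l + 10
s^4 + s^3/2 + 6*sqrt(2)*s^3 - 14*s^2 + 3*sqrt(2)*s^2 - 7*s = s*(s + 1/2)*(s - sqrt(2))*(s + 7*sqrt(2))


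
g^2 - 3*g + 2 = (g - 2)*(g - 1)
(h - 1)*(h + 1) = h^2 - 1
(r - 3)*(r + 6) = r^2 + 3*r - 18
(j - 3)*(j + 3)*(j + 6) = j^3 + 6*j^2 - 9*j - 54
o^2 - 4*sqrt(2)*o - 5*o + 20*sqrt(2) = (o - 5)*(o - 4*sqrt(2))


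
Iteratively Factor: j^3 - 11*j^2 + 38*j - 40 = (j - 4)*(j^2 - 7*j + 10) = (j - 5)*(j - 4)*(j - 2)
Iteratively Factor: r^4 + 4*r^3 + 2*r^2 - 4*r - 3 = (r + 1)*(r^3 + 3*r^2 - r - 3) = (r - 1)*(r + 1)*(r^2 + 4*r + 3) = (r - 1)*(r + 1)^2*(r + 3)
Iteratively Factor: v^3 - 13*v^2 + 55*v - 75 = (v - 5)*(v^2 - 8*v + 15) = (v - 5)*(v - 3)*(v - 5)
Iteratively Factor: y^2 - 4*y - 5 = (y - 5)*(y + 1)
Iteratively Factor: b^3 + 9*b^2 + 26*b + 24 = (b + 4)*(b^2 + 5*b + 6) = (b + 2)*(b + 4)*(b + 3)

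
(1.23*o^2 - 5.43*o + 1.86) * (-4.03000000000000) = -4.9569*o^2 + 21.8829*o - 7.4958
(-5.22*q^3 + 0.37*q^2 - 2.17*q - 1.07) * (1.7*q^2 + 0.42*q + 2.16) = -8.874*q^5 - 1.5634*q^4 - 14.8088*q^3 - 1.9312*q^2 - 5.1366*q - 2.3112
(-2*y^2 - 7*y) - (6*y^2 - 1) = -8*y^2 - 7*y + 1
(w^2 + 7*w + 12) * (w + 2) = w^3 + 9*w^2 + 26*w + 24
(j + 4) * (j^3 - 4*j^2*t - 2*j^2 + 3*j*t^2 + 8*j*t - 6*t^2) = j^4 - 4*j^3*t + 2*j^3 + 3*j^2*t^2 - 8*j^2*t - 8*j^2 + 6*j*t^2 + 32*j*t - 24*t^2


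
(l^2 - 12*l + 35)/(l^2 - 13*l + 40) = (l - 7)/(l - 8)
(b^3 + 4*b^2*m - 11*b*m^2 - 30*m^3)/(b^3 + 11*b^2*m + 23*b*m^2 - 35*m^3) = (b^2 - b*m - 6*m^2)/(b^2 + 6*b*m - 7*m^2)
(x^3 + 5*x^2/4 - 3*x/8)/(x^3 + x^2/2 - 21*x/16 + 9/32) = 4*x/(4*x - 3)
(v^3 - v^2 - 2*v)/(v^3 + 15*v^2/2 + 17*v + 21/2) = 2*v*(v - 2)/(2*v^2 + 13*v + 21)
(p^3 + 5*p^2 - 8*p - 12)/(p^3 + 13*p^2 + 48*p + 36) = (p - 2)/(p + 6)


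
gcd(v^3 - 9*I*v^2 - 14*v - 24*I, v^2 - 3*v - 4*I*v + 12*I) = v - 4*I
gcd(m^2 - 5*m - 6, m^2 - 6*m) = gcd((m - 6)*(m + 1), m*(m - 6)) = m - 6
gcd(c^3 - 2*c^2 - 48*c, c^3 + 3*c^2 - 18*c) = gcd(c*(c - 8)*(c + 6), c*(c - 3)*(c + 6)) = c^2 + 6*c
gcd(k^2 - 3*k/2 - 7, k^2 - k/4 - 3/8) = 1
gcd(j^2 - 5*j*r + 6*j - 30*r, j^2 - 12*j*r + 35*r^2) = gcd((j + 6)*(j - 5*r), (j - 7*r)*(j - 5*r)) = -j + 5*r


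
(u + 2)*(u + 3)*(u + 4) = u^3 + 9*u^2 + 26*u + 24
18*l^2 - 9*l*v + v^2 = (-6*l + v)*(-3*l + v)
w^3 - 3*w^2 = w^2*(w - 3)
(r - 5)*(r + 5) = r^2 - 25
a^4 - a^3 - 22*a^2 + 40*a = a*(a - 4)*(a - 2)*(a + 5)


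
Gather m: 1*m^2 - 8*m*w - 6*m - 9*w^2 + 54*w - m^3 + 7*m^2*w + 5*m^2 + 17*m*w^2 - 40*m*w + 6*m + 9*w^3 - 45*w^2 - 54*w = -m^3 + m^2*(7*w + 6) + m*(17*w^2 - 48*w) + 9*w^3 - 54*w^2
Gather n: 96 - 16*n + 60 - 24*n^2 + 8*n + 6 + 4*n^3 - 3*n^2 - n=4*n^3 - 27*n^2 - 9*n + 162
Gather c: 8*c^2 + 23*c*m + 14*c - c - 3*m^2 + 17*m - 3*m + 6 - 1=8*c^2 + c*(23*m + 13) - 3*m^2 + 14*m + 5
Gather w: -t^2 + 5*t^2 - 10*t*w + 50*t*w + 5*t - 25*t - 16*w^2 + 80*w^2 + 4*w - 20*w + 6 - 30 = 4*t^2 - 20*t + 64*w^2 + w*(40*t - 16) - 24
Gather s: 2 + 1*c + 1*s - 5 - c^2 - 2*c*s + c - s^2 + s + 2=-c^2 + 2*c - s^2 + s*(2 - 2*c) - 1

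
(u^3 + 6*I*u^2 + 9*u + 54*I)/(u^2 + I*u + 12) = (u^2 + 9*I*u - 18)/(u + 4*I)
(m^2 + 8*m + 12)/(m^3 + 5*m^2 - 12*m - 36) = 1/(m - 3)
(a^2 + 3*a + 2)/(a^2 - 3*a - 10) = (a + 1)/(a - 5)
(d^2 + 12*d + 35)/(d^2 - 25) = (d + 7)/(d - 5)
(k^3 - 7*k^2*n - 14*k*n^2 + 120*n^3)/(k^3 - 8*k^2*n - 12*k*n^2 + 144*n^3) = (k - 5*n)/(k - 6*n)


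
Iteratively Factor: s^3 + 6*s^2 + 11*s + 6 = (s + 2)*(s^2 + 4*s + 3) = (s + 2)*(s + 3)*(s + 1)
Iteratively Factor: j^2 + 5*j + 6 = (j + 2)*(j + 3)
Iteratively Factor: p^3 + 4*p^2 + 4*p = (p + 2)*(p^2 + 2*p) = (p + 2)^2*(p)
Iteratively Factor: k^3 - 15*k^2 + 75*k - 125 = (k - 5)*(k^2 - 10*k + 25) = (k - 5)^2*(k - 5)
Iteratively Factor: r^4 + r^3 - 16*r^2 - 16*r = (r + 1)*(r^3 - 16*r) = (r - 4)*(r + 1)*(r^2 + 4*r) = r*(r - 4)*(r + 1)*(r + 4)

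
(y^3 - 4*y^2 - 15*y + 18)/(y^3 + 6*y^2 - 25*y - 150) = (y^3 - 4*y^2 - 15*y + 18)/(y^3 + 6*y^2 - 25*y - 150)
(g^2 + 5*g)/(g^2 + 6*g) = (g + 5)/(g + 6)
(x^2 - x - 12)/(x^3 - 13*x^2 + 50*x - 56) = (x + 3)/(x^2 - 9*x + 14)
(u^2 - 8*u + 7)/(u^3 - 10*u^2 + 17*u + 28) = (u - 1)/(u^2 - 3*u - 4)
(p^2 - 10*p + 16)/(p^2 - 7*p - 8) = (p - 2)/(p + 1)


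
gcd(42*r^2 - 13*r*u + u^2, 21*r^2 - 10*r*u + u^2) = 7*r - u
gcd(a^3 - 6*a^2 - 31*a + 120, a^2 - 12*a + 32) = a - 8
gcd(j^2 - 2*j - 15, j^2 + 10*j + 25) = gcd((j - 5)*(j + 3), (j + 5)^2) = 1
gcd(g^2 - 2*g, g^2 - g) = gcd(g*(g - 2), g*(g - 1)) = g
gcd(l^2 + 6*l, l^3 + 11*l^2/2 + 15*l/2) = l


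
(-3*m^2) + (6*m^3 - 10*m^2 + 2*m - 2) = 6*m^3 - 13*m^2 + 2*m - 2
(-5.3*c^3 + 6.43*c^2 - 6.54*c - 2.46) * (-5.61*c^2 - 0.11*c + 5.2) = 29.733*c^5 - 35.4893*c^4 + 8.4221*c^3 + 47.956*c^2 - 33.7374*c - 12.792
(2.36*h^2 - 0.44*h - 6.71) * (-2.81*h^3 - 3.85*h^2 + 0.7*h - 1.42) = -6.6316*h^5 - 7.8496*h^4 + 22.2011*h^3 + 22.1743*h^2 - 4.0722*h + 9.5282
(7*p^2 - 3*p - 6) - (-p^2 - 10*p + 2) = 8*p^2 + 7*p - 8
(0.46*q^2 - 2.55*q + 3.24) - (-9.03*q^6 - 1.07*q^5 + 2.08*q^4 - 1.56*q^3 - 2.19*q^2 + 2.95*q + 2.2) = 9.03*q^6 + 1.07*q^5 - 2.08*q^4 + 1.56*q^3 + 2.65*q^2 - 5.5*q + 1.04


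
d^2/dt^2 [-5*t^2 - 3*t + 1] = -10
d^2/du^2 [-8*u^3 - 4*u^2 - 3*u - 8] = -48*u - 8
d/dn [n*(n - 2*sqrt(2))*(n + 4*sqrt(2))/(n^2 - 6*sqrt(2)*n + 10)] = (n^4 - 12*sqrt(2)*n^3 + 22*n^2 + 40*sqrt(2)*n - 160)/(n^4 - 12*sqrt(2)*n^3 + 92*n^2 - 120*sqrt(2)*n + 100)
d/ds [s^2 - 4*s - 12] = 2*s - 4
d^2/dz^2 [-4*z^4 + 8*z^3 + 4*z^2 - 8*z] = -48*z^2 + 48*z + 8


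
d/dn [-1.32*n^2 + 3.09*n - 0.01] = 3.09 - 2.64*n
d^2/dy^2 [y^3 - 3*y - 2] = 6*y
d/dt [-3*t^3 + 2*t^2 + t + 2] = -9*t^2 + 4*t + 1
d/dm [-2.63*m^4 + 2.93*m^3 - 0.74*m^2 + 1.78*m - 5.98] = -10.52*m^3 + 8.79*m^2 - 1.48*m + 1.78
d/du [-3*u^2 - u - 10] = -6*u - 1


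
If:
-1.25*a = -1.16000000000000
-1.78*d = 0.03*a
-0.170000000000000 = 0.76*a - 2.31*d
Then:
No Solution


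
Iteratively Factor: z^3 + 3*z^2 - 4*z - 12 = (z + 3)*(z^2 - 4) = (z - 2)*(z + 3)*(z + 2)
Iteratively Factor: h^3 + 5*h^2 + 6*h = (h)*(h^2 + 5*h + 6) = h*(h + 2)*(h + 3)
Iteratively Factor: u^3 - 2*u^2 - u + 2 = (u + 1)*(u^2 - 3*u + 2) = (u - 2)*(u + 1)*(u - 1)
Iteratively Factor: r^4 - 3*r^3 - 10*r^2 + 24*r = (r - 2)*(r^3 - r^2 - 12*r) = (r - 4)*(r - 2)*(r^2 + 3*r) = (r - 4)*(r - 2)*(r + 3)*(r)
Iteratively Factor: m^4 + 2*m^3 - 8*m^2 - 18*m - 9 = (m + 1)*(m^3 + m^2 - 9*m - 9) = (m + 1)^2*(m^2 - 9) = (m + 1)^2*(m + 3)*(m - 3)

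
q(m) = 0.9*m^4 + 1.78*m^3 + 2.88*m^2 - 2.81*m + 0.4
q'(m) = 3.6*m^3 + 5.34*m^2 + 5.76*m - 2.81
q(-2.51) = 33.17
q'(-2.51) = -40.55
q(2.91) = 125.01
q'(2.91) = 147.88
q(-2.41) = 29.34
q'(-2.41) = -36.07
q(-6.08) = 953.75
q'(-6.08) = -649.55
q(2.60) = 84.98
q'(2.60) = 111.54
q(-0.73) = 3.55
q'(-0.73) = -5.57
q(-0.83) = 4.13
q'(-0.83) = -5.97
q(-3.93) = 162.57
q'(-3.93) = -161.49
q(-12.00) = 16035.40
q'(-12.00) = -5523.77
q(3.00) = 138.85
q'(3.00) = 159.73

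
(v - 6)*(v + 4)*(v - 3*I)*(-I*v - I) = -I*v^4 - 3*v^3 + I*v^3 + 3*v^2 + 26*I*v^2 + 78*v + 24*I*v + 72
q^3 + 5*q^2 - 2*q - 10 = (q + 5)*(q - sqrt(2))*(q + sqrt(2))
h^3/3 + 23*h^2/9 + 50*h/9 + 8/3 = (h/3 + 1)*(h + 2/3)*(h + 4)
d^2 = d^2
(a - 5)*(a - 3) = a^2 - 8*a + 15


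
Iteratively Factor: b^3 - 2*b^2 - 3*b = (b - 3)*(b^2 + b) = (b - 3)*(b + 1)*(b)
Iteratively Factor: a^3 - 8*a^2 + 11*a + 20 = (a - 4)*(a^2 - 4*a - 5) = (a - 4)*(a + 1)*(a - 5)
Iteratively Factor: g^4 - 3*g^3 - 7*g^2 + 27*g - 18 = (g - 3)*(g^3 - 7*g + 6) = (g - 3)*(g + 3)*(g^2 - 3*g + 2) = (g - 3)*(g - 1)*(g + 3)*(g - 2)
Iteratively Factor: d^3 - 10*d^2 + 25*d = (d - 5)*(d^2 - 5*d) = d*(d - 5)*(d - 5)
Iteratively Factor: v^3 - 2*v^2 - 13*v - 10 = (v + 1)*(v^2 - 3*v - 10) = (v + 1)*(v + 2)*(v - 5)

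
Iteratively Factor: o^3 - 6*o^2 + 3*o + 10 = (o - 5)*(o^2 - o - 2) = (o - 5)*(o - 2)*(o + 1)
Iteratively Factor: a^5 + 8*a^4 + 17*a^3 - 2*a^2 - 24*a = (a - 1)*(a^4 + 9*a^3 + 26*a^2 + 24*a) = (a - 1)*(a + 2)*(a^3 + 7*a^2 + 12*a) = a*(a - 1)*(a + 2)*(a^2 + 7*a + 12) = a*(a - 1)*(a + 2)*(a + 3)*(a + 4)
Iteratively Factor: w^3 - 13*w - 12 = (w + 3)*(w^2 - 3*w - 4) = (w + 1)*(w + 3)*(w - 4)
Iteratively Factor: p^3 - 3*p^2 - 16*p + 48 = (p - 3)*(p^2 - 16) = (p - 4)*(p - 3)*(p + 4)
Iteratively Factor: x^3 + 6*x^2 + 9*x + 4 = (x + 1)*(x^2 + 5*x + 4) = (x + 1)*(x + 4)*(x + 1)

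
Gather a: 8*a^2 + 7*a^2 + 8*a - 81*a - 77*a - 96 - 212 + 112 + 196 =15*a^2 - 150*a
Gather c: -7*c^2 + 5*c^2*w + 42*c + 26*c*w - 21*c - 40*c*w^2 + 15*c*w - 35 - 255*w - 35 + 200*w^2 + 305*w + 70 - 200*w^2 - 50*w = c^2*(5*w - 7) + c*(-40*w^2 + 41*w + 21)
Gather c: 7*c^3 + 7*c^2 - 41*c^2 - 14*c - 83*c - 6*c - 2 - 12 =7*c^3 - 34*c^2 - 103*c - 14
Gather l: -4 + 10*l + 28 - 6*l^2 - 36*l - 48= -6*l^2 - 26*l - 24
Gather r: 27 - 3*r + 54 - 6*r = 81 - 9*r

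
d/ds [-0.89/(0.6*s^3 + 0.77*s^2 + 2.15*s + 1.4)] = (1.602*s^2 + 1.3706*s + 1.9135)/(0.6*s^3 + 0.77*s^2 + 2.15*s + 1.4)^2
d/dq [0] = 0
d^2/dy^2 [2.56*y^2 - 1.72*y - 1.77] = 5.12000000000000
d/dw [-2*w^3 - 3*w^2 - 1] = 6*w*(-w - 1)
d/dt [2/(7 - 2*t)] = 4/(2*t - 7)^2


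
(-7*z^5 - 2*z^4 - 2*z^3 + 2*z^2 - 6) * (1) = -7*z^5 - 2*z^4 - 2*z^3 + 2*z^2 - 6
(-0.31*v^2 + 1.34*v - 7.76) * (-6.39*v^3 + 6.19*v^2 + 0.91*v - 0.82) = 1.9809*v^5 - 10.4815*v^4 + 57.5989*v^3 - 46.5608*v^2 - 8.1604*v + 6.3632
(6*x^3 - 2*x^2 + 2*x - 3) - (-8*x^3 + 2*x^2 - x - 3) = 14*x^3 - 4*x^2 + 3*x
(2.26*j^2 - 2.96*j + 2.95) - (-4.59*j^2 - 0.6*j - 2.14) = 6.85*j^2 - 2.36*j + 5.09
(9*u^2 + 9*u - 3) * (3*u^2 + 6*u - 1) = 27*u^4 + 81*u^3 + 36*u^2 - 27*u + 3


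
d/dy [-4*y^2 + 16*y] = 16 - 8*y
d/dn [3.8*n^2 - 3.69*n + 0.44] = 7.6*n - 3.69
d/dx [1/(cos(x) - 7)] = sin(x)/(cos(x) - 7)^2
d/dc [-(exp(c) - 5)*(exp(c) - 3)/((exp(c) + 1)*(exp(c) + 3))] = 12*(-exp(2*c) + 2*exp(c) + 7)*exp(c)/(exp(4*c) + 8*exp(3*c) + 22*exp(2*c) + 24*exp(c) + 9)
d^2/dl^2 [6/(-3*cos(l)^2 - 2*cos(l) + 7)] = 3*(72*sin(l)^4 - 212*sin(l)^2 - 17*cos(l) + 9*cos(3*l) + 40)/(-3*sin(l)^2 + 2*cos(l) - 4)^3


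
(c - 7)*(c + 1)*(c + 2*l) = c^3 + 2*c^2*l - 6*c^2 - 12*c*l - 7*c - 14*l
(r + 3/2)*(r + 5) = r^2 + 13*r/2 + 15/2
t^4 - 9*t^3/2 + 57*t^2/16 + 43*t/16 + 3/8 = (t - 3)*(t - 2)*(t + 1/4)^2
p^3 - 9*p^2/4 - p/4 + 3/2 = (p - 2)*(p - 1)*(p + 3/4)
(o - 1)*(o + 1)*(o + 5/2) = o^3 + 5*o^2/2 - o - 5/2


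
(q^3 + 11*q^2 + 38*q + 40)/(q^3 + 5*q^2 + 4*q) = (q^2 + 7*q + 10)/(q*(q + 1))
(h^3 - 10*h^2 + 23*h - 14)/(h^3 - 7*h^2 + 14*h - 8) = (h - 7)/(h - 4)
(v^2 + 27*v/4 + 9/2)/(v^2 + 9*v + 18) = (v + 3/4)/(v + 3)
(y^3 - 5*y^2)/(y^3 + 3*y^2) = (y - 5)/(y + 3)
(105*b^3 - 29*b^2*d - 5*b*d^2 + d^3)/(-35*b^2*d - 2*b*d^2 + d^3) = (-3*b + d)/d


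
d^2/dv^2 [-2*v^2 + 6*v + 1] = -4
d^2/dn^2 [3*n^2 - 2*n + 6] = 6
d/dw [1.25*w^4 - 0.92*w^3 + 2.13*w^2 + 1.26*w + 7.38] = 5.0*w^3 - 2.76*w^2 + 4.26*w + 1.26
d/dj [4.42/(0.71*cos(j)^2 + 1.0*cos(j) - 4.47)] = (6.2764*cos(j) + 4.42)*sin(j)/(0.71*cos(j)^2 + 1.0*cos(j) - 4.47)^2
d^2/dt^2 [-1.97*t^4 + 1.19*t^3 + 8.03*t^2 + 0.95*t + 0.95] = -23.64*t^2 + 7.14*t + 16.06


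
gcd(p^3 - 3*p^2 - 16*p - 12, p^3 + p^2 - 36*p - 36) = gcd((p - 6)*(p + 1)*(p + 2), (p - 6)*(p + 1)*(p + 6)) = p^2 - 5*p - 6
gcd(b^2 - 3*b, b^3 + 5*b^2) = b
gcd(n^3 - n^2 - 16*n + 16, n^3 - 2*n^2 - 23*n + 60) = n - 4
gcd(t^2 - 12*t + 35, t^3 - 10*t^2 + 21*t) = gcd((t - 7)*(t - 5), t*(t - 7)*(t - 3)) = t - 7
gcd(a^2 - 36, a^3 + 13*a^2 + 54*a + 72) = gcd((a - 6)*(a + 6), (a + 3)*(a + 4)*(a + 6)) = a + 6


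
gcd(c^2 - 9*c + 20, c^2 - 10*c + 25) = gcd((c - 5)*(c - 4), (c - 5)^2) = c - 5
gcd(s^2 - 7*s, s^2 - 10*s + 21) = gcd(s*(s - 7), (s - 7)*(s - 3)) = s - 7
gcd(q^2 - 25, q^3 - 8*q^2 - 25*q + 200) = q^2 - 25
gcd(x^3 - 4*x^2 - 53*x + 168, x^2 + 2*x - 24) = 1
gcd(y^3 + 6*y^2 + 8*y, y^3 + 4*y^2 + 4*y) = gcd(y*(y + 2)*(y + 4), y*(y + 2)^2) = y^2 + 2*y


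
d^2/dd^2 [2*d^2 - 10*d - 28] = 4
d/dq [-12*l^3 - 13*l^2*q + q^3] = -13*l^2 + 3*q^2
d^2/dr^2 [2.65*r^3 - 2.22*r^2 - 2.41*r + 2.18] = 15.9*r - 4.44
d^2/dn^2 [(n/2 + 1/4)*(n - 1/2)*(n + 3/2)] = 3*n + 3/2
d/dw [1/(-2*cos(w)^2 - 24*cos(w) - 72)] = -sin(w)/(cos(w) + 6)^3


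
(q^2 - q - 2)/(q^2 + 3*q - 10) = (q + 1)/(q + 5)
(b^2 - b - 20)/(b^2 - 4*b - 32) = (b - 5)/(b - 8)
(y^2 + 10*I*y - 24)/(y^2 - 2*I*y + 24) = (y + 6*I)/(y - 6*I)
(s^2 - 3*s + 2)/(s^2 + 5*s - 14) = (s - 1)/(s + 7)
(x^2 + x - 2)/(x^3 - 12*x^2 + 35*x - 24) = (x + 2)/(x^2 - 11*x + 24)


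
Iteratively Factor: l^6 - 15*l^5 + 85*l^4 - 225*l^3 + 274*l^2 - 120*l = (l - 1)*(l^5 - 14*l^4 + 71*l^3 - 154*l^2 + 120*l) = (l - 4)*(l - 1)*(l^4 - 10*l^3 + 31*l^2 - 30*l) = l*(l - 4)*(l - 1)*(l^3 - 10*l^2 + 31*l - 30) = l*(l - 4)*(l - 3)*(l - 1)*(l^2 - 7*l + 10) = l*(l - 4)*(l - 3)*(l - 2)*(l - 1)*(l - 5)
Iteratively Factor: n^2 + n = (n)*(n + 1)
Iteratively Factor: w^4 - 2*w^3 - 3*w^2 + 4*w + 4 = (w - 2)*(w^3 - 3*w - 2) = (w - 2)^2*(w^2 + 2*w + 1) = (w - 2)^2*(w + 1)*(w + 1)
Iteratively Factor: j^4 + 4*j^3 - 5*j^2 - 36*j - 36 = (j + 2)*(j^3 + 2*j^2 - 9*j - 18) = (j + 2)*(j + 3)*(j^2 - j - 6) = (j + 2)^2*(j + 3)*(j - 3)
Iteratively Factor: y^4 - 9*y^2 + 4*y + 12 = (y + 1)*(y^3 - y^2 - 8*y + 12) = (y - 2)*(y + 1)*(y^2 + y - 6) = (y - 2)*(y + 1)*(y + 3)*(y - 2)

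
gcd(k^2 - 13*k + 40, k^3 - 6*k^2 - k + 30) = k - 5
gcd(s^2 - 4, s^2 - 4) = s^2 - 4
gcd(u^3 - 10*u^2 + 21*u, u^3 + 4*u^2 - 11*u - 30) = u - 3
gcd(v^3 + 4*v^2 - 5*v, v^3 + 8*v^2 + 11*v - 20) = v^2 + 4*v - 5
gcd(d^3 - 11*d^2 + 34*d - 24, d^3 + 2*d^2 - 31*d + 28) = d^2 - 5*d + 4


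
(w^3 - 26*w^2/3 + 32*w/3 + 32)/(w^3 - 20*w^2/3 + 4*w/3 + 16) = (w - 4)/(w - 2)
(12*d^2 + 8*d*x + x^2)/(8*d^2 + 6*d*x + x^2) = (6*d + x)/(4*d + x)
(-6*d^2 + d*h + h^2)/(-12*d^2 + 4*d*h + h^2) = (3*d + h)/(6*d + h)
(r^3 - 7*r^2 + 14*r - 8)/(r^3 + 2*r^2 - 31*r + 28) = (r - 2)/(r + 7)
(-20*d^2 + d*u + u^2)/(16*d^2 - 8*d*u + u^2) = (5*d + u)/(-4*d + u)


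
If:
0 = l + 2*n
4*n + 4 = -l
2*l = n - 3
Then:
No Solution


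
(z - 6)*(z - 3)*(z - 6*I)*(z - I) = z^4 - 9*z^3 - 7*I*z^3 + 12*z^2 + 63*I*z^2 + 54*z - 126*I*z - 108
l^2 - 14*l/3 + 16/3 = (l - 8/3)*(l - 2)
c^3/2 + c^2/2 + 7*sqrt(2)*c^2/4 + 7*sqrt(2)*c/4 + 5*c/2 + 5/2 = (c/2 + sqrt(2)/2)*(c + 1)*(c + 5*sqrt(2)/2)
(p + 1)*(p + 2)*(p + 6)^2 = p^4 + 15*p^3 + 74*p^2 + 132*p + 72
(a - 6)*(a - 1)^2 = a^3 - 8*a^2 + 13*a - 6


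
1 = 1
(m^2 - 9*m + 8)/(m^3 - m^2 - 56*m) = (m - 1)/(m*(m + 7))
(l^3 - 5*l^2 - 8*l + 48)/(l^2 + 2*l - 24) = (l^2 - l - 12)/(l + 6)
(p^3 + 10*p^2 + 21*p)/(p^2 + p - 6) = p*(p + 7)/(p - 2)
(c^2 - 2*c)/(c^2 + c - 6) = c/(c + 3)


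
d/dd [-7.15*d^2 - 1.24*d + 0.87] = -14.3*d - 1.24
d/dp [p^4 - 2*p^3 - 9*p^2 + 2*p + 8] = 4*p^3 - 6*p^2 - 18*p + 2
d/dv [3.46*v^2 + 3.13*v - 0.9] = 6.92*v + 3.13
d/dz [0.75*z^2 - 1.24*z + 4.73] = 1.5*z - 1.24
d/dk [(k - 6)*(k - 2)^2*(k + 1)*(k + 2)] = 5*k^4 - 28*k^3 + 80*k - 16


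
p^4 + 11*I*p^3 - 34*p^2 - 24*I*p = p*(p + I)*(p + 4*I)*(p + 6*I)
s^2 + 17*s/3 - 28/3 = (s - 4/3)*(s + 7)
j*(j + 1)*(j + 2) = j^3 + 3*j^2 + 2*j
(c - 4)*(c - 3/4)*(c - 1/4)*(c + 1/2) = c^4 - 9*c^3/2 + 27*c^2/16 + 43*c/32 - 3/8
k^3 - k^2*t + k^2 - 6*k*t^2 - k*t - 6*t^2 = (k + 1)*(k - 3*t)*(k + 2*t)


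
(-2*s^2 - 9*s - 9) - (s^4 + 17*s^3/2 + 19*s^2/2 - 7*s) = -s^4 - 17*s^3/2 - 23*s^2/2 - 2*s - 9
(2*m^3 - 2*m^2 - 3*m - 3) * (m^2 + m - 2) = 2*m^5 - 9*m^3 - 2*m^2 + 3*m + 6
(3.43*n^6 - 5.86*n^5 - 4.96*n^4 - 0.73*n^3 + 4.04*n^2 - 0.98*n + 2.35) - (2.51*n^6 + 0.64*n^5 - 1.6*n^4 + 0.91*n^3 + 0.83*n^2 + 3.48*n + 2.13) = 0.92*n^6 - 6.5*n^5 - 3.36*n^4 - 1.64*n^3 + 3.21*n^2 - 4.46*n + 0.22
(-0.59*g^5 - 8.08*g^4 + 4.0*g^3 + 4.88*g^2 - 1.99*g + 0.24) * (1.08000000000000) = -0.6372*g^5 - 8.7264*g^4 + 4.32*g^3 + 5.2704*g^2 - 2.1492*g + 0.2592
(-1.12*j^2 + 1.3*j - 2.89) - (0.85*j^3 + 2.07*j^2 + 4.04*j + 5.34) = -0.85*j^3 - 3.19*j^2 - 2.74*j - 8.23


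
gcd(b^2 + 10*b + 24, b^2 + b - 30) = b + 6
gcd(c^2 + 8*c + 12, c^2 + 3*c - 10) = 1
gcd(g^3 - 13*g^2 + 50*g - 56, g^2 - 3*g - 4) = g - 4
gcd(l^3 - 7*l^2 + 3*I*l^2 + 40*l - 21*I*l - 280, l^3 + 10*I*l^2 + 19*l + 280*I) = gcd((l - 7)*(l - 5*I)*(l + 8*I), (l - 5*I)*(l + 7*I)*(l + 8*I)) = l^2 + 3*I*l + 40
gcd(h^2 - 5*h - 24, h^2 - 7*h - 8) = h - 8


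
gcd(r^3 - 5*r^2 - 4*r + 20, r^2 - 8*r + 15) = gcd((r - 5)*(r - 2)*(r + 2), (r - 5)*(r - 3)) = r - 5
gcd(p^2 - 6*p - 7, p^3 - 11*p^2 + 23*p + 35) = p^2 - 6*p - 7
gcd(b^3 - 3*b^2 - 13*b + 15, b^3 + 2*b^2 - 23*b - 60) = b^2 - 2*b - 15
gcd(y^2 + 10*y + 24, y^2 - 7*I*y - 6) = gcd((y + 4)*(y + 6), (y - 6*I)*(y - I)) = 1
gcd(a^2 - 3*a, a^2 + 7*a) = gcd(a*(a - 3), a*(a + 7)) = a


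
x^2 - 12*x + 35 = (x - 7)*(x - 5)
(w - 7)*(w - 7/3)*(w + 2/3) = w^3 - 26*w^2/3 + 91*w/9 + 98/9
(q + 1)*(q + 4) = q^2 + 5*q + 4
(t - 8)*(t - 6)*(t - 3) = t^3 - 17*t^2 + 90*t - 144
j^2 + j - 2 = (j - 1)*(j + 2)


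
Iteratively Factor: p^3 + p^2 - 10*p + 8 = (p + 4)*(p^2 - 3*p + 2) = (p - 1)*(p + 4)*(p - 2)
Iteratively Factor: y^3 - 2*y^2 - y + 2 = (y - 2)*(y^2 - 1) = (y - 2)*(y - 1)*(y + 1)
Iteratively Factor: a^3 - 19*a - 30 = (a - 5)*(a^2 + 5*a + 6) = (a - 5)*(a + 3)*(a + 2)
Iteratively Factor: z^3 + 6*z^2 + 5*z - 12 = (z - 1)*(z^2 + 7*z + 12) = (z - 1)*(z + 3)*(z + 4)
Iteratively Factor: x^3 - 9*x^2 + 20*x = (x - 5)*(x^2 - 4*x) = x*(x - 5)*(x - 4)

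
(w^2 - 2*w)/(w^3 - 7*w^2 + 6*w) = (w - 2)/(w^2 - 7*w + 6)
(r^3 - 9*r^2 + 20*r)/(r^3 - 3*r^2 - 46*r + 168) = r*(r - 5)/(r^2 + r - 42)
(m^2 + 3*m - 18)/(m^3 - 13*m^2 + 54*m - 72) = (m + 6)/(m^2 - 10*m + 24)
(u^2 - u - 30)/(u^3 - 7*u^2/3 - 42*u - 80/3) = 3*(u - 6)/(3*u^2 - 22*u - 16)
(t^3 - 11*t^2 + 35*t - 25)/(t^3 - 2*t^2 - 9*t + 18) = (t^3 - 11*t^2 + 35*t - 25)/(t^3 - 2*t^2 - 9*t + 18)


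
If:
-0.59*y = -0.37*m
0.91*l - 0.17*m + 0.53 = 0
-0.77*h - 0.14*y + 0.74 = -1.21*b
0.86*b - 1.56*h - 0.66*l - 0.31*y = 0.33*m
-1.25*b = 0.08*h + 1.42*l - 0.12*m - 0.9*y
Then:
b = -0.09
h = 1.05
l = -0.97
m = -2.05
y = -1.29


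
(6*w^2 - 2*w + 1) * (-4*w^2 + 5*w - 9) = -24*w^4 + 38*w^3 - 68*w^2 + 23*w - 9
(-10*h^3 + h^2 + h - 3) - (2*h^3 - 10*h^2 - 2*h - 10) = -12*h^3 + 11*h^2 + 3*h + 7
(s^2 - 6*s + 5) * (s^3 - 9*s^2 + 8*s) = s^5 - 15*s^4 + 67*s^3 - 93*s^2 + 40*s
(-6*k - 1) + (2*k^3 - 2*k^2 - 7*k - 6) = 2*k^3 - 2*k^2 - 13*k - 7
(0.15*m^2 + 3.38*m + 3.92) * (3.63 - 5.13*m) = -0.7695*m^3 - 16.7949*m^2 - 7.8402*m + 14.2296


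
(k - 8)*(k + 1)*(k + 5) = k^3 - 2*k^2 - 43*k - 40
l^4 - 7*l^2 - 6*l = l*(l - 3)*(l + 1)*(l + 2)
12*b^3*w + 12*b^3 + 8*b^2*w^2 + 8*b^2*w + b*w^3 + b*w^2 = (2*b + w)*(6*b + w)*(b*w + b)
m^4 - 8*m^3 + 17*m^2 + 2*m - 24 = (m - 4)*(m - 3)*(m - 2)*(m + 1)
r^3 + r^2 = r^2*(r + 1)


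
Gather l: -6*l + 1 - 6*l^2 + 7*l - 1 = -6*l^2 + l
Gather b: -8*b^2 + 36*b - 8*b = -8*b^2 + 28*b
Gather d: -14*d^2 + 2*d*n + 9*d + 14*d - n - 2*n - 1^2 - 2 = -14*d^2 + d*(2*n + 23) - 3*n - 3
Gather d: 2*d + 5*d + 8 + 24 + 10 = 7*d + 42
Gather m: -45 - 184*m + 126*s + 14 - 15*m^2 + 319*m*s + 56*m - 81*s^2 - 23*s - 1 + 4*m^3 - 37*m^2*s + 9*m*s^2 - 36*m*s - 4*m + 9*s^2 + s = 4*m^3 + m^2*(-37*s - 15) + m*(9*s^2 + 283*s - 132) - 72*s^2 + 104*s - 32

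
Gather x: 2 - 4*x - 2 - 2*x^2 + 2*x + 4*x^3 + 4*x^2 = 4*x^3 + 2*x^2 - 2*x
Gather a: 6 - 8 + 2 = 0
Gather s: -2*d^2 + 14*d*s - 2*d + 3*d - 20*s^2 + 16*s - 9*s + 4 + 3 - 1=-2*d^2 + d - 20*s^2 + s*(14*d + 7) + 6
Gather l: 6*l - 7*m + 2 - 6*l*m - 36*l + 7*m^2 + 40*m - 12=l*(-6*m - 30) + 7*m^2 + 33*m - 10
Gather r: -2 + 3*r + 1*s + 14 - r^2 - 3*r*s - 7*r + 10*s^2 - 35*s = -r^2 + r*(-3*s - 4) + 10*s^2 - 34*s + 12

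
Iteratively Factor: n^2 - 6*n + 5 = (n - 1)*(n - 5)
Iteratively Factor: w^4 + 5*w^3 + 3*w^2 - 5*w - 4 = (w + 1)*(w^3 + 4*w^2 - w - 4) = (w - 1)*(w + 1)*(w^2 + 5*w + 4) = (w - 1)*(w + 1)*(w + 4)*(w + 1)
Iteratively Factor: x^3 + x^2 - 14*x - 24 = (x - 4)*(x^2 + 5*x + 6) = (x - 4)*(x + 2)*(x + 3)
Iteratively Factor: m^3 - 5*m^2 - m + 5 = (m - 1)*(m^2 - 4*m - 5) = (m - 1)*(m + 1)*(m - 5)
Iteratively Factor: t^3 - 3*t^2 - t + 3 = (t - 1)*(t^2 - 2*t - 3) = (t - 1)*(t + 1)*(t - 3)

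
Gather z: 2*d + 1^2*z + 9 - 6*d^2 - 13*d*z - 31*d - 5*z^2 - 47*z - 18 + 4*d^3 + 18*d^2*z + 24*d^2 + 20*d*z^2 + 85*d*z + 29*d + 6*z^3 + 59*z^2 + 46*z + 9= 4*d^3 + 18*d^2 + 6*z^3 + z^2*(20*d + 54) + z*(18*d^2 + 72*d)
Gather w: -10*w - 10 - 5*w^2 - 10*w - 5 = -5*w^2 - 20*w - 15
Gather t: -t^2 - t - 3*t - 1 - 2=-t^2 - 4*t - 3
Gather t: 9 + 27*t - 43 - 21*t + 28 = 6*t - 6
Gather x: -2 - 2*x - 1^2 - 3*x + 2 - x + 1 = -6*x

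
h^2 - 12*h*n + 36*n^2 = (h - 6*n)^2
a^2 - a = a*(a - 1)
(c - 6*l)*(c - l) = c^2 - 7*c*l + 6*l^2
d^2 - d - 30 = (d - 6)*(d + 5)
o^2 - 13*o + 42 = (o - 7)*(o - 6)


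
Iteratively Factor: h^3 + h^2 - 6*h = (h + 3)*(h^2 - 2*h) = (h - 2)*(h + 3)*(h)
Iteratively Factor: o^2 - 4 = (o - 2)*(o + 2)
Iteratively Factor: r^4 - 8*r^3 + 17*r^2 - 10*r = (r - 5)*(r^3 - 3*r^2 + 2*r) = (r - 5)*(r - 1)*(r^2 - 2*r) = (r - 5)*(r - 2)*(r - 1)*(r)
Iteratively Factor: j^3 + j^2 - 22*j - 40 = (j - 5)*(j^2 + 6*j + 8) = (j - 5)*(j + 2)*(j + 4)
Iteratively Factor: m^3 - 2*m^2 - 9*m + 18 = (m + 3)*(m^2 - 5*m + 6) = (m - 3)*(m + 3)*(m - 2)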